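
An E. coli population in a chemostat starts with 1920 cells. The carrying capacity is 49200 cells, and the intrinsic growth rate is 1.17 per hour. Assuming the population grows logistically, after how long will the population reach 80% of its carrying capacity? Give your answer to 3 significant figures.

A = (K − N₀)/N₀ = (49200 − 1920)/1920 = 24.625.
Solve 49200/(1 + 24.625·e^(−1.17t)) = 39360: 1 + 24.625·e^(−1.17t) = 1.25, so e^(−1.17t) = 0.0101523.
−1.17·t = ln(0.0101523) = -4.5901, so t = 4.5901/1.17 = 3.9231.

3.92 hours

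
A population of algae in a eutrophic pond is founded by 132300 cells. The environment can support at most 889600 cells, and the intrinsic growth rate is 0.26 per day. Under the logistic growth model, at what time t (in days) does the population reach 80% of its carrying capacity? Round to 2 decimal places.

12.04 days

A = (K − N₀)/N₀ = (889600 − 132300)/132300 = 5.7241.
Solve 889600/(1 + 5.7241·e^(−0.26t)) = 711680: 1 + 5.7241·e^(−0.26t) = 1.25, so e^(−0.26t) = 0.0436749.
−0.26·t = ln(0.0436749) = -3.131, so t = 3.131/0.26 = 12.042.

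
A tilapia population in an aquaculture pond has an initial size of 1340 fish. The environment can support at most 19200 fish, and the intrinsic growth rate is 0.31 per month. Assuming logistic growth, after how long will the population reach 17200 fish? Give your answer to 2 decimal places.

15.30 months

A = (K − N₀)/N₀ = (19200 − 1340)/1340 = 13.328.
Solve 19200/(1 + 13.328·e^(−0.31t)) = 17200: 1 + 13.328·e^(−0.31t) = 1.1163, so e^(−0.31t) = 0.00872419.
−0.31·t = ln(0.00872419) = -4.7417, so t = 4.7417/0.31 = 15.296.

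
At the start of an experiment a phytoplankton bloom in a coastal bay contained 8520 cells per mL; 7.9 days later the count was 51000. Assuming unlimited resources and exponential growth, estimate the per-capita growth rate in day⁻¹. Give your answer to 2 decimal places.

0.23 per day

From N(t) = N₀·e^(rt): e^(r·7.9) = 51000/8520 = 5.9859.
r·7.9 = ln(5.9859) = 1.7894, so r = 1.7894/7.9 = 0.22651.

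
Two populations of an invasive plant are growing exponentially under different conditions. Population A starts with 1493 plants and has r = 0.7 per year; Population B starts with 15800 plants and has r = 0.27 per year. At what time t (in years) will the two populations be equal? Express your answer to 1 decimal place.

Set 1493·e^(0.7t) = 15800·e^(0.27t).
e^((0.7 − 0.27)t) = 15800/1493 → e^(0.43·t) = 10.583.
0.43·t = ln(10.583) = 2.3592, so t = 2.3592/0.43 = 5.4866.

5.5 years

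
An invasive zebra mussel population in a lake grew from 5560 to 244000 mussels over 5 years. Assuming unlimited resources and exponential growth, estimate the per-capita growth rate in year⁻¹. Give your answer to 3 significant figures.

From N(t) = N₀·e^(rt): e^(r·5) = 244000/5560 = 43.885.
r·5 = ln(43.885) = 3.7816, so r = 3.7816/5 = 0.75631.

0.756 per year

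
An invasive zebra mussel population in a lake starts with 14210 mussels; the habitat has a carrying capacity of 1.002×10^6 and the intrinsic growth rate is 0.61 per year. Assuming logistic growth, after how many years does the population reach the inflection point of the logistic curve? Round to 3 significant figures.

6.95 years

Logistic growth is fastest at N = K/2 = 501000.
A = (K − N₀)/N₀ = 69.514. Set K/(1 + A·e^(−rt)) = K/2 → A·e^(−rt) = 1.
e^(−0.61t) = 1/69.514 = 0.0143856, so t = ln(69.514)/0.61 = 4.2415/0.61 = 6.9533.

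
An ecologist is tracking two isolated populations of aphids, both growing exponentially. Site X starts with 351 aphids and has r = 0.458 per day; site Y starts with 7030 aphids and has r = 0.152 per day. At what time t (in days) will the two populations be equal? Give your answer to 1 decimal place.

Set 351·e^(0.458t) = 7030·e^(0.152t).
e^((0.458 − 0.152)t) = 7030/351 → e^(0.306·t) = 20.028.
0.306·t = ln(20.028) = 2.9972, so t = 2.9972/0.306 = 9.7946.

9.8 days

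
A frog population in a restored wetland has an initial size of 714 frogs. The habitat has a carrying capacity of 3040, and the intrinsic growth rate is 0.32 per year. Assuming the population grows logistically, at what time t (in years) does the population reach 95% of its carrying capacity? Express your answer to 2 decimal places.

12.89 years

A = (K − N₀)/N₀ = (3040 − 714)/714 = 3.2577.
Solve 3040/(1 + 3.2577·e^(−0.32t)) = 2888: 1 + 3.2577·e^(−0.32t) = 1.0526, so e^(−0.32t) = 0.016156.
−0.32·t = ln(0.016156) = -4.1255, so t = 4.1255/0.32 = 12.892.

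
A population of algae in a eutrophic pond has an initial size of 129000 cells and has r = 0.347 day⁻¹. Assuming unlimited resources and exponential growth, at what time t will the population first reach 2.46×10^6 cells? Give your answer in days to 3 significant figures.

8.50 days

Set N₀·e^(rt) = 2.46×10^6: e^(0.347·t) = 2.46×10^6/129000 = 19.07.
0.347·t = ln(19.07) = 2.9481, so t = 2.9481/0.347 = 8.496.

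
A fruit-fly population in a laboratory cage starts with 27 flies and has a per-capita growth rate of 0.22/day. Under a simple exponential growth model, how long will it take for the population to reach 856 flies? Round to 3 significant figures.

15.7 days

Set N₀·e^(rt) = 856: e^(0.22·t) = 856/27 = 31.704.
0.22·t = ln(31.704) = 3.4564, so t = 3.4564/0.22 = 15.711.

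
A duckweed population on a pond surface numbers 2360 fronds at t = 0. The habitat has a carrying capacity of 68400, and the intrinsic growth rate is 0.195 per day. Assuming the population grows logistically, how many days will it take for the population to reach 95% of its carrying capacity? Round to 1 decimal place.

32.2 days

A = (K − N₀)/N₀ = (68400 − 2360)/2360 = 27.983.
Solve 68400/(1 + 27.983·e^(−0.195t)) = 64980: 1 + 27.983·e^(−0.195t) = 1.0526, so e^(−0.195t) = 0.00188084.
−0.195·t = ln(0.00188084) = -6.276, so t = 6.276/0.195 = 32.185.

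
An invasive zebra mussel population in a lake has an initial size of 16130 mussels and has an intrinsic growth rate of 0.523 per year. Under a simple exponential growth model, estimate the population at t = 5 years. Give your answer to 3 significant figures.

220000 mussels

N(t) = N₀·e^(rt) = 16130 × e^(0.523×5) = 16130 × e^2.615.
e^2.615 ≈ 13.667, so N ≈ 16130 × 13.667 = 220452.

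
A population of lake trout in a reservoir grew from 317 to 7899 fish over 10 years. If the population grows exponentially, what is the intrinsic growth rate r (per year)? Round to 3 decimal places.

0.322 per year

From N(t) = N₀·e^(rt): e^(r·10) = 7899/317 = 24.918.
r·10 = ln(24.918) = 3.2156, so r = 3.2156/10 = 0.32156.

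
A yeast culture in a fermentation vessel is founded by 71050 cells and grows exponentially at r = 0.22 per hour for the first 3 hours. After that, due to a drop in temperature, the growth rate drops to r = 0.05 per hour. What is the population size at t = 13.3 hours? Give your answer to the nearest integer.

Phase 1: N(3) = 71050·e^(0.22×3) = 71050·e^0.66 = 137467.
Phase 2 runs for 13.3 − 3 = 10.3 hours at r = 0.05.
N(13.3) = 137467·e^(0.05×10.3) = 137467·e^0.515 = 230070.

230070 cells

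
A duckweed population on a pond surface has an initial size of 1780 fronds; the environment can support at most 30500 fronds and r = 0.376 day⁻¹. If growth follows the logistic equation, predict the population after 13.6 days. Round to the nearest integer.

27802 fronds

A = (K − N₀)/N₀ = (30500 − 1780)/1780 = 16.135.
N(t) = K/(1 + A·e^(−rt)) = 30500/(1 + 16.135×e^(−0.376×13.6)).
e^(−5.114) = 0.0060144; denominator = 1 + 16.135×0.0060144 = 1.097.
N = 30500/1.097 = 27802.1.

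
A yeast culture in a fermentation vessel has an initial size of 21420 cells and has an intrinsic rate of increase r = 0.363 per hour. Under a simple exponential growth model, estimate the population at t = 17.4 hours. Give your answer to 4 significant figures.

N(t) = N₀·e^(rt) = 21420 × e^(0.363×17.4) = 21420 × e^6.316.
e^6.316 ≈ 553.47, so N ≈ 21420 × 553.47 = 1.185524×10^7.

11860000 cells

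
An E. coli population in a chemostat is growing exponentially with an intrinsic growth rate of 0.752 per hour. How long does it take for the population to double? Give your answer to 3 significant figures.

Doubling time t_d = ln(2)/r = 0.6931/0.752 = 0.92174.

0.922 hours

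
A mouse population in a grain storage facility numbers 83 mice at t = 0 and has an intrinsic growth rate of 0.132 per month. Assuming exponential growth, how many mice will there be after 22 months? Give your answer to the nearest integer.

N(t) = N₀·e^(rt) = 83 × e^(0.132×22) = 83 × e^2.904.
e^2.904 ≈ 18.247, so N ≈ 83 × 18.247 = 1514.5.

1514 mice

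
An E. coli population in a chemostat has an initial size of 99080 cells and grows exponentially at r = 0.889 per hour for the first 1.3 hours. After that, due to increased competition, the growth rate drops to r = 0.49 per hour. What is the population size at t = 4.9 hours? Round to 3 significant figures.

Phase 1: N(1.3) = 99080·e^(0.889×1.3) = 99080·e^1.156 = 314702.
Phase 2 runs for 4.9 − 1.3 = 3.6 hours at r = 0.49.
N(4.9) = 314702·e^(0.49×3.6) = 314702·e^1.764 = 1.83652×10^6.

1840000 cells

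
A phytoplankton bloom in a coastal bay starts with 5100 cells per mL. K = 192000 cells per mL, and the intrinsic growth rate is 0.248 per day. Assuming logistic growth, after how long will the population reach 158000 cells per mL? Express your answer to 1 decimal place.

20.7 days

A = (K − N₀)/N₀ = (192000 − 5100)/5100 = 36.647.
Solve 192000/(1 + 36.647·e^(−0.248t)) = 158000: 1 + 36.647·e^(−0.248t) = 1.2152, so e^(−0.248t) = 0.00587195.
−0.248·t = ln(0.00587195) = -5.1376, so t = 5.1376/0.248 = 20.716.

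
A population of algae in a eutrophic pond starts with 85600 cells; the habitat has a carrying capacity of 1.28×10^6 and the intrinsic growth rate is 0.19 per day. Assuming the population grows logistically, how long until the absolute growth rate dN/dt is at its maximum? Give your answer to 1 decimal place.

13.9 days

Logistic growth is fastest at N = K/2 = 640000.
A = (K − N₀)/N₀ = 13.953. Set K/(1 + A·e^(−rt)) = K/2 → A·e^(−rt) = 1.
e^(−0.19t) = 1/13.953 = 0.0716678, so t = ln(13.953)/0.19 = 2.6357/0.19 = 13.872.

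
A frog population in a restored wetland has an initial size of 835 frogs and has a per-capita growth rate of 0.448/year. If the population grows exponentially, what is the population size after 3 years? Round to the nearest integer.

3202 frogs

N(t) = N₀·e^(rt) = 835 × e^(0.448×3) = 835 × e^1.344.
e^1.344 ≈ 3.8344, so N ≈ 835 × 3.8344 = 3201.68.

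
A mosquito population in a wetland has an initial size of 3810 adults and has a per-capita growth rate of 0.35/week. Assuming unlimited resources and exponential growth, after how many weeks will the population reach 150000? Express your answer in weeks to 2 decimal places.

Set N₀·e^(rt) = 150000: e^(0.35·t) = 150000/3810 = 39.37.
0.35·t = ln(39.37) = 3.673, so t = 3.673/0.35 = 10.494.

10.49 weeks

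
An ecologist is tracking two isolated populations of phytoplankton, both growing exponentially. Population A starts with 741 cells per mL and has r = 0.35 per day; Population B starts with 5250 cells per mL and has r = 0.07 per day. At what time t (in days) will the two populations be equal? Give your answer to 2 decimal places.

6.99 days

Set 741·e^(0.35t) = 5250·e^(0.07t).
e^((0.35 − 0.07)t) = 5250/741 → e^(0.28·t) = 7.085.
0.28·t = ln(7.085) = 1.958, so t = 1.958/0.28 = 6.9928.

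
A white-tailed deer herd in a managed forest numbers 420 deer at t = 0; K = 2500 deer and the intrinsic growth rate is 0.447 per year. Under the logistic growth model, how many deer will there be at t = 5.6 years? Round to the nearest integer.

A = (K − N₀)/N₀ = (2500 − 420)/420 = 4.9524.
N(t) = K/(1 + A·e^(−rt)) = 2500/(1 + 4.9524×e^(−0.447×5.6)).
e^(−2.503) = 0.081823; denominator = 1 + 4.9524×0.081823 = 1.4052.
N = 2500/1.4052 = 1779.08.

1779 deer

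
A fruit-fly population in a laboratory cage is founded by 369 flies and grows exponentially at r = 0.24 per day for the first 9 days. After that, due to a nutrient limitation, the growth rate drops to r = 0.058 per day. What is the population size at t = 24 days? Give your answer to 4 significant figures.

Phase 1: N(9) = 369·e^(0.24×9) = 369·e^2.16 = 3199.65.
Phase 2 runs for 24 − 9 = 15 days at r = 0.058.
N(24) = 3199.65·e^(0.058×15) = 3199.65·e^0.87 = 7637.28.

7637 flies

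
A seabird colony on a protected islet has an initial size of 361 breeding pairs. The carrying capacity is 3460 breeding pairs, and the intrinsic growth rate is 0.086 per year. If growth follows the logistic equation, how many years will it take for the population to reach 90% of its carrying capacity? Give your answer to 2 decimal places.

50.55 years

A = (K − N₀)/N₀ = (3460 − 361)/361 = 8.5845.
Solve 3460/(1 + 8.5845·e^(−0.086t)) = 3114: 1 + 8.5845·e^(−0.086t) = 1.1111, so e^(−0.086t) = 0.0129432.
−0.086·t = ln(0.0129432) = -4.3472, so t = 4.3472/0.086 = 50.549.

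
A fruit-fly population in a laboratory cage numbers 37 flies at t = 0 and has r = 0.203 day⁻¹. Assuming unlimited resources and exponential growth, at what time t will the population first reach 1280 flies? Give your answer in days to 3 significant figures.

17.5 days

Set N₀·e^(rt) = 1280: e^(0.203·t) = 1280/37 = 34.595.
0.203·t = ln(34.595) = 3.5437, so t = 3.5437/0.203 = 17.457.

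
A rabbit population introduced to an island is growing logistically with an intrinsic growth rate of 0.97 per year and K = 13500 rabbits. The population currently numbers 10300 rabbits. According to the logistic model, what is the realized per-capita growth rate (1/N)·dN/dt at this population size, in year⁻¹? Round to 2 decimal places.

0.23 per year

(1/N)·dN/dt = r(1 − N/K) = 0.97 × (1 − 10300/13500).
= 0.97 × 0.23704 = 0.22993.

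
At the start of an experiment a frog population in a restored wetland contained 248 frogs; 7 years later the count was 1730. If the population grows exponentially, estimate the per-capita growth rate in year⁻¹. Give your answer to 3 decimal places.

From N(t) = N₀·e^(rt): e^(r·7) = 1730/248 = 6.9758.
r·7 = ln(6.9758) = 1.9424, so r = 1.9424/7 = 0.27749.

0.277 per year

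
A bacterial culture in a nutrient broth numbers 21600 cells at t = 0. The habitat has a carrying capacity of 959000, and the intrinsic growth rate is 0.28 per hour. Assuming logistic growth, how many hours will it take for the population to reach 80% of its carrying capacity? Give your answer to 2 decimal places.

A = (K − N₀)/N₀ = (959000 − 21600)/21600 = 43.398.
Solve 959000/(1 + 43.398·e^(−0.28t)) = 767200: 1 + 43.398·e^(−0.28t) = 1.25, so e^(−0.28t) = 0.00576061.
−0.28·t = ln(0.00576061) = -5.1567, so t = 5.1567/0.28 = 18.417.

18.42 hours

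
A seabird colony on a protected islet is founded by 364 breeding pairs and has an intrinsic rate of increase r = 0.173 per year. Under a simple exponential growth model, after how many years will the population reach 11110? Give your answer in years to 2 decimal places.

Set N₀·e^(rt) = 11110: e^(0.173·t) = 11110/364 = 30.522.
0.173·t = ln(30.522) = 3.4184, so t = 3.4184/0.173 = 19.76.

19.76 years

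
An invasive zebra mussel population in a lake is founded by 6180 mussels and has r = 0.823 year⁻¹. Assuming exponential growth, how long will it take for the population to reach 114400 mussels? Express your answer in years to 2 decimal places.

Set N₀·e^(rt) = 114400: e^(0.823·t) = 114400/6180 = 18.511.
0.823·t = ln(18.511) = 2.9184, so t = 2.9184/0.823 = 3.546.

3.55 years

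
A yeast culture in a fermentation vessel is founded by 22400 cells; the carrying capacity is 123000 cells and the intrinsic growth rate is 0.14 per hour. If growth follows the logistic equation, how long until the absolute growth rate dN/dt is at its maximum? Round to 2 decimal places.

Logistic growth is fastest at N = K/2 = 61500.
A = (K − N₀)/N₀ = 4.4911. Set K/(1 + A·e^(−rt)) = K/2 → A·e^(−rt) = 1.
e^(−0.14t) = 1/4.4911 = 0.222664, so t = ln(4.4911)/0.14 = 1.5021/0.14 = 10.729.

10.73 hours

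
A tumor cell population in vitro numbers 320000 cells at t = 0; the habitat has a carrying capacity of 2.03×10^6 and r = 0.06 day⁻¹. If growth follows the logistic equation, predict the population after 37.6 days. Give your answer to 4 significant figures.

1301000 cells

A = (K − N₀)/N₀ = (2.03×10^6 − 320000)/320000 = 5.3438.
N(t) = K/(1 + A·e^(−rt)) = 2.03×10^6/(1 + 5.3438×e^(−0.06×37.6)).
e^(−2.256) = 0.10477; denominator = 1 + 5.3438×0.10477 = 1.5599.
N = 2.03×10^6/1.5599 = 1.301401×10^6.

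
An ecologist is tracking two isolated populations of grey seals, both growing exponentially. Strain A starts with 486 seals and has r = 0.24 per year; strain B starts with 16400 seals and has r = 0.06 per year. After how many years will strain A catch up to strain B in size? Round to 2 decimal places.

19.55 years

Set 486·e^(0.24t) = 16400·e^(0.06t).
e^((0.24 − 0.06)t) = 16400/486 → e^(0.18·t) = 33.745.
0.18·t = ln(33.745) = 3.5188, so t = 3.5188/0.18 = 19.549.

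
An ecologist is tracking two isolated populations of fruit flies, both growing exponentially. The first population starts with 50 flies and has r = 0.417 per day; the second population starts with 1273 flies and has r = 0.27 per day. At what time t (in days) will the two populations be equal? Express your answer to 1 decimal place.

22.0 days

Set 50·e^(0.417t) = 1273·e^(0.27t).
e^((0.417 − 0.27)t) = 1273/50 → e^(0.147·t) = 25.46.
0.147·t = ln(25.46) = 3.2371, so t = 3.2371/0.147 = 22.021.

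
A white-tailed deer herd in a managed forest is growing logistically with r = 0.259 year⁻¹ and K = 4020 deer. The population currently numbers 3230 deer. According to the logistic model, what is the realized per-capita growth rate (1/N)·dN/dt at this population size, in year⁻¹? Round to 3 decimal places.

0.051 per year

(1/N)·dN/dt = r(1 − N/K) = 0.259 × (1 − 3230/4020).
= 0.259 × 0.19652 = 0.050898.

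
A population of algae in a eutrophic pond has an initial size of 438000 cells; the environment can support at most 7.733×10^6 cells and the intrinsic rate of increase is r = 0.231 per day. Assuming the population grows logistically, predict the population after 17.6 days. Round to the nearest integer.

A = (K − N₀)/N₀ = (7.733×10^6 − 438000)/438000 = 16.655.
N(t) = K/(1 + A·e^(−rt)) = 7.733×10^6/(1 + 16.655×e^(−0.231×17.6)).
e^(−4.066) = 0.017153; denominator = 1 + 16.655×0.017153 = 1.2857.
N = 7.733×10^6/1.2857 = 6.014705×10^6.

6014705 cells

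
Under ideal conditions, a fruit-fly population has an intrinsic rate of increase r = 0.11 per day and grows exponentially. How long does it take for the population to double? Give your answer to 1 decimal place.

Doubling time t_d = ln(2)/r = 0.6931/0.11 = 6.3013.

6.3 days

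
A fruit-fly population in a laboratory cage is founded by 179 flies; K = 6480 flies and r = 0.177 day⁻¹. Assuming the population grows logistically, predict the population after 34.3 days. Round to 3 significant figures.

5990 flies

A = (K − N₀)/N₀ = (6480 − 179)/179 = 35.201.
N(t) = K/(1 + A·e^(−rt)) = 6480/(1 + 35.201×e^(−0.177×34.3)).
e^(−6.071) = 0.0023086; denominator = 1 + 35.201×0.0023086 = 1.0813.
N = 6480/1.0813 = 5992.97.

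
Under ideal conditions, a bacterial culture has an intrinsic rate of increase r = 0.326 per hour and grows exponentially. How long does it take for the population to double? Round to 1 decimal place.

2.1 hours

Doubling time t_d = ln(2)/r = 0.6931/0.326 = 2.1262.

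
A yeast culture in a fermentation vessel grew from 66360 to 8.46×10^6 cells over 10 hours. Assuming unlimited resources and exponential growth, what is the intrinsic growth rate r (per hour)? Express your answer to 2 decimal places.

0.48 per hour

From N(t) = N₀·e^(rt): e^(r·10) = 8.46×10^6/66360 = 127.49.
r·10 = ln(127.49) = 4.848, so r = 4.848/10 = 0.4848.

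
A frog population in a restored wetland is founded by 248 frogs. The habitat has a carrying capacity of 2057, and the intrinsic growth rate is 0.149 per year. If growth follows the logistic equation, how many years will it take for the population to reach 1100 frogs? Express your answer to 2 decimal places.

A = (K − N₀)/N₀ = (2057 − 248)/248 = 7.2944.
Solve 2057/(1 + 7.2944·e^(−0.149t)) = 1100: 1 + 7.2944·e^(−0.149t) = 1.87, so e^(−0.149t) = 0.11927.
−0.149·t = ln(0.11927) = -2.1264, so t = 2.1264/0.149 = 14.271.

14.27 years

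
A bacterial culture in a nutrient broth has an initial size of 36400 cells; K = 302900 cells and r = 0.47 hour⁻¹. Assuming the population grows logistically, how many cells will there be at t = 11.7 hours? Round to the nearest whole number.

294092 cells

A = (K − N₀)/N₀ = (302900 − 36400)/36400 = 7.3214.
N(t) = K/(1 + A·e^(−rt)) = 302900/(1 + 7.3214×e^(−0.47×11.7)).
e^(−5.499) = 0.0040909; denominator = 1 + 7.3214×0.0040909 = 1.03.
N = 302900/1.03 = 294092.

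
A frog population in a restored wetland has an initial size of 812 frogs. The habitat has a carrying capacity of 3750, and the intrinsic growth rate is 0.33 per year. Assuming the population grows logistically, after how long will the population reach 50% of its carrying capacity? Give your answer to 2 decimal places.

A = (K − N₀)/N₀ = (3750 − 812)/812 = 3.6182.
Solve 3750/(1 + 3.6182·e^(−0.33t)) = 1875: 1 + 3.6182·e^(−0.33t) = 2, so e^(−0.33t) = 0.276378.
−0.33·t = ln(0.276378) = -1.286, so t = 1.286/0.33 = 3.8969.

3.90 years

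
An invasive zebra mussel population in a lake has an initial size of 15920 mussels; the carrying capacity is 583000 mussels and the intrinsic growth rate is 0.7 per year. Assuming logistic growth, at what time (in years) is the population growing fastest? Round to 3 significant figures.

5.10 years

Logistic growth is fastest at N = K/2 = 291500.
A = (K − N₀)/N₀ = 35.621. Set K/(1 + A·e^(−rt)) = K/2 → A·e^(−rt) = 1.
e^(−0.7t) = 1/35.621 = 0.0280736, so t = ln(35.621)/0.7 = 3.5729/0.7 = 5.1042.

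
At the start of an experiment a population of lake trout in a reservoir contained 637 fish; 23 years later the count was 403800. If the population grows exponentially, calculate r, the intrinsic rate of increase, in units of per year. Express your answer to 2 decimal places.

From N(t) = N₀·e^(rt): e^(r·23) = 403800/637 = 633.91.
r·23 = ln(633.91) = 6.4519, so r = 6.4519/23 = 0.28052.

0.28 per year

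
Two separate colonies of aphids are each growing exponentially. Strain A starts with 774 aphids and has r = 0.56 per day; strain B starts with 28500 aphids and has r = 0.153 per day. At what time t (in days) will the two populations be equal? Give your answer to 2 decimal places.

8.86 days

Set 774·e^(0.56t) = 28500·e^(0.153t).
e^((0.56 − 0.153)t) = 28500/774 → e^(0.407·t) = 36.822.
0.407·t = ln(36.822) = 3.6061, so t = 3.6061/0.407 = 8.8602.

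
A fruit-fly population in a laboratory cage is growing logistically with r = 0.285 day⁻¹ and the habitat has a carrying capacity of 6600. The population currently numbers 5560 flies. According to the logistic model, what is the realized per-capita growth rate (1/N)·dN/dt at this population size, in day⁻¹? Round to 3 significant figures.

0.0449 per day

(1/N)·dN/dt = r(1 − N/K) = 0.285 × (1 − 5560/6600).
= 0.285 × 0.15758 = 0.044909.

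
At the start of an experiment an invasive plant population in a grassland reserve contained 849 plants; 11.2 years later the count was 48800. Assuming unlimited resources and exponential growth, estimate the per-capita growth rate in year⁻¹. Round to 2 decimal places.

From N(t) = N₀·e^(rt): e^(r·11.2) = 48800/849 = 57.479.
r·11.2 = ln(57.479) = 4.0514, so r = 4.0514/11.2 = 0.36173.

0.36 per year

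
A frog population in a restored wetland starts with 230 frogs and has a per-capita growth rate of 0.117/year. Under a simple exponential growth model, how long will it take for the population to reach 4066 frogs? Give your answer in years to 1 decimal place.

Set N₀·e^(rt) = 4066: e^(0.117·t) = 4066/230 = 17.678.
0.117·t = ln(17.678) = 2.8723, so t = 2.8723/0.117 = 24.55.

24.5 years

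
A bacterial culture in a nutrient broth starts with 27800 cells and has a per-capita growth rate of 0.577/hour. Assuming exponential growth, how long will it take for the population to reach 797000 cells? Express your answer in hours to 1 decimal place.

Set N₀·e^(rt) = 797000: e^(0.577·t) = 797000/27800 = 28.669.
0.577·t = ln(28.669) = 3.3558, so t = 3.3558/0.577 = 5.816.

5.8 hours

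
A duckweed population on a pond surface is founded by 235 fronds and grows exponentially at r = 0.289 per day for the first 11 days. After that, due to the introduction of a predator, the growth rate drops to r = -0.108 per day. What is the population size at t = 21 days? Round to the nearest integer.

Phase 1: N(11) = 235·e^(0.289×11) = 235·e^3.179 = 5645.34.
Phase 2 runs for 21 − 11 = 10 days at r = -0.108.
N(21) = 5645.34·e^(-0.108×10) = 5645.34·e^-1.08 = 1917.13.

1917 fronds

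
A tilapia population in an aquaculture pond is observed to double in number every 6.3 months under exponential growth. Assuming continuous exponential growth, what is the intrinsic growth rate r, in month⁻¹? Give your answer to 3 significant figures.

r = ln(2)/t_d = 0.6931/6.3 = 0.11002.

0.110 per month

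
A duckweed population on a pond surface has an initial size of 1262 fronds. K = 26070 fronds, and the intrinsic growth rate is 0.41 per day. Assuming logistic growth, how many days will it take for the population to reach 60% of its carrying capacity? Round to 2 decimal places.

8.25 days

A = (K − N₀)/N₀ = (26070 − 1262)/1262 = 19.658.
Solve 26070/(1 + 19.658·e^(−0.41t)) = 15642: 1 + 19.658·e^(−0.41t) = 1.6667, so e^(−0.41t) = 0.0339138.
−0.41·t = ln(0.0339138) = -3.3839, so t = 3.3839/0.41 = 8.2535.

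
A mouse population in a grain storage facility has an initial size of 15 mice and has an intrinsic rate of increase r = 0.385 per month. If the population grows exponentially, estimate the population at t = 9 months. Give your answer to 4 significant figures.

479.6 mice

N(t) = N₀·e^(rt) = 15 × e^(0.385×9) = 15 × e^3.465.
e^3.465 ≈ 31.976, so N ≈ 15 × 31.976 = 479.647.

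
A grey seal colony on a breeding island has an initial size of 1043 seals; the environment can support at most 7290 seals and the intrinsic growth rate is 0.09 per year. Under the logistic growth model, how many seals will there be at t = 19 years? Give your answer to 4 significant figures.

A = (K − N₀)/N₀ = (7290 − 1043)/1043 = 5.9895.
N(t) = K/(1 + A·e^(−rt)) = 7290/(1 + 5.9895×e^(−0.09×19)).
e^(−1.71) = 0.18087; denominator = 1 + 5.9895×0.18087 = 2.0833.
N = 7290/2.0833 = 3499.28.

3499 seals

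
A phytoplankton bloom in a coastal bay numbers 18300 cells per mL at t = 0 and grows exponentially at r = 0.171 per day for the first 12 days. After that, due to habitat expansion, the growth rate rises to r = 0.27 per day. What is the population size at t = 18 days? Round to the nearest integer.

719748 cells per mL

Phase 1: N(12) = 18300·e^(0.171×12) = 18300·e^2.052 = 142437.
Phase 2 runs for 18 − 12 = 6 days at r = 0.27.
N(18) = 142437·e^(0.27×6) = 142437·e^1.62 = 719748.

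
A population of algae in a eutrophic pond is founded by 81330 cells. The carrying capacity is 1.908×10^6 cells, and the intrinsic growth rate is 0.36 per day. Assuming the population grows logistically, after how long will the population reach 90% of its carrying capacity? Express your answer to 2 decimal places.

A = (K − N₀)/N₀ = (1.908×10^6 − 81330)/81330 = 22.46.
Solve 1.908×10^6/(1 + 22.46·e^(−0.36t)) = 1.7172×10^6: 1 + 22.46·e^(−0.36t) = 1.1111, so e^(−0.36t) = 0.00494707.
−0.36·t = ln(0.00494707) = -5.309, so t = 5.309/0.36 = 14.747.

14.75 days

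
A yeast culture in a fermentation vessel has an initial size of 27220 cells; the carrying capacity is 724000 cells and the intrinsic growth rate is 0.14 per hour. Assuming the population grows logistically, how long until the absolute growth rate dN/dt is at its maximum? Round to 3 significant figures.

23.2 hours

Logistic growth is fastest at N = K/2 = 362000.
A = (K − N₀)/N₀ = 25.598. Set K/(1 + A·e^(−rt)) = K/2 → A·e^(−rt) = 1.
e^(−0.14t) = 1/25.598 = 0.0390654, so t = ln(25.598)/0.14 = 3.2425/0.14 = 23.161.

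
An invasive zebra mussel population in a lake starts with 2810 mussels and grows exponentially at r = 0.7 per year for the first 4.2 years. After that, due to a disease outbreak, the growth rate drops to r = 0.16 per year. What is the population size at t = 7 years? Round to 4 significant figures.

83190 mussels

Phase 1: N(4.2) = 2810·e^(0.7×4.2) = 2810·e^2.94 = 53153.5.
Phase 2 runs for 7 − 4.2 = 2.8 years at r = 0.16.
N(7) = 53153.5·e^(0.16×2.8) = 53153.5·e^0.448 = 83194.8.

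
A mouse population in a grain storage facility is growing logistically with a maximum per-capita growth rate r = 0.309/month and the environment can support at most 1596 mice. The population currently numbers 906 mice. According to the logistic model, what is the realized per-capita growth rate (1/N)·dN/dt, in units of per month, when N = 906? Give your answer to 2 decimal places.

(1/N)·dN/dt = r(1 − N/K) = 0.309 × (1 − 906/1596).
= 0.309 × 0.43233 = 0.13359.

0.13 per month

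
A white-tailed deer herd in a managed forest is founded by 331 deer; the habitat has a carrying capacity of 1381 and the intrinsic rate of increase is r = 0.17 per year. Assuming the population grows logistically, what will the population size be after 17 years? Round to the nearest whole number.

A = (K − N₀)/N₀ = (1381 − 331)/331 = 3.1722.
N(t) = K/(1 + A·e^(−rt)) = 1381/(1 + 3.1722×e^(−0.17×17)).
e^(−2.89) = 0.055576; denominator = 1 + 3.1722×0.055576 = 1.1763.
N = 1381/1.1763 = 1174.02.

1174 deer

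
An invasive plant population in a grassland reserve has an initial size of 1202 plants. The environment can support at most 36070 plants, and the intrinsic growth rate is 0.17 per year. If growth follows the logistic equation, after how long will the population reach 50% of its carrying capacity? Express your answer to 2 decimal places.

19.81 years

A = (K − N₀)/N₀ = (36070 − 1202)/1202 = 29.008.
Solve 36070/(1 + 29.008·e^(−0.17t)) = 18035: 1 + 29.008·e^(−0.17t) = 2, so e^(−0.17t) = 0.0344729.
−0.17·t = ln(0.0344729) = -3.3676, so t = 3.3676/0.17 = 19.809.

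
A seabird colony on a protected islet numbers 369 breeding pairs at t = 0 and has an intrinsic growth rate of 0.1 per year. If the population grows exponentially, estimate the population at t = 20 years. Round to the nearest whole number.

N(t) = N₀·e^(rt) = 369 × e^(0.1×20) = 369 × e^2.
e^2 ≈ 7.3891, so N ≈ 369 × 7.3891 = 2726.56.

2727 breeding pairs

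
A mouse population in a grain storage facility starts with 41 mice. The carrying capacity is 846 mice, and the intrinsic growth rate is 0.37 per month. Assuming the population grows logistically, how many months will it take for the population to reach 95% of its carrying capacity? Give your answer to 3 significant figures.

A = (K − N₀)/N₀ = (846 − 41)/41 = 19.634.
Solve 846/(1 + 19.634·e^(−0.37t)) = 803.7: 1 + 19.634·e^(−0.37t) = 1.0526, so e^(−0.37t) = 0.00268061.
−0.37·t = ln(0.00268061) = -5.9217, so t = 5.9217/0.37 = 16.005.

16.0 months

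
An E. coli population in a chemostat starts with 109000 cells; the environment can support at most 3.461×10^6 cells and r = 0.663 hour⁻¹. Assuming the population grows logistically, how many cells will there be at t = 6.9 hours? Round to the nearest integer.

A = (K − N₀)/N₀ = (3.461×10^6 − 109000)/109000 = 30.752.
N(t) = K/(1 + A·e^(−rt)) = 3.461×10^6/(1 + 30.752×e^(−0.663×6.9)).
e^(−4.575) = 0.010309; denominator = 1 + 30.752×0.010309 = 1.317.
N = 3.461×10^6/1.317 = 2.627868×10^6.

2627868 cells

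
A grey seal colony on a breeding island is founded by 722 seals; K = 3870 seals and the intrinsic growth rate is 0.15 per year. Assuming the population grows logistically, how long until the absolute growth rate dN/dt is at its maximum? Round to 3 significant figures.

Logistic growth is fastest at N = K/2 = 1935.
A = (K − N₀)/N₀ = 4.3601. Set K/(1 + A·e^(−rt)) = K/2 → A·e^(−rt) = 1.
e^(−0.15t) = 1/4.3601 = 0.229352, so t = ln(4.3601)/0.15 = 1.4725/0.15 = 9.8166.

9.82 years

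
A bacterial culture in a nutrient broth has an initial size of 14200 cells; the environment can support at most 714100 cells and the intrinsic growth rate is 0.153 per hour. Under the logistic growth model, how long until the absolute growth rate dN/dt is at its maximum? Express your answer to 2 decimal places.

25.48 hours

Logistic growth is fastest at N = K/2 = 357050.
A = (K − N₀)/N₀ = 49.289. Set K/(1 + A·e^(−rt)) = K/2 → A·e^(−rt) = 1.
e^(−0.153t) = 1/49.289 = 0.0202886, so t = ln(49.289)/0.153 = 3.8977/0.153 = 25.475.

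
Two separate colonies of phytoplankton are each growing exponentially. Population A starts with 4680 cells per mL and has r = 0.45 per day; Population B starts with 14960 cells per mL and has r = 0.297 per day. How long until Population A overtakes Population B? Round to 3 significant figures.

7.60 days

Set 4680·e^(0.45t) = 14960·e^(0.297t).
e^((0.45 − 0.297)t) = 14960/4680 → e^(0.153·t) = 3.1966.
0.153·t = ln(3.1966) = 1.1621, so t = 1.1621/0.153 = 7.5953.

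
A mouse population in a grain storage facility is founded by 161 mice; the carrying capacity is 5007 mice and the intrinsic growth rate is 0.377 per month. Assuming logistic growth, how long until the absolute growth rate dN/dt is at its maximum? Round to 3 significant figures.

9.03 months

Logistic growth is fastest at N = K/2 = 2503.5.
A = (K − N₀)/N₀ = 30.099. Set K/(1 + A·e^(−rt)) = K/2 → A·e^(−rt) = 1.
e^(−0.377t) = 1/30.099 = 0.0332233, so t = ln(30.099)/0.377 = 3.4045/0.377 = 9.0305.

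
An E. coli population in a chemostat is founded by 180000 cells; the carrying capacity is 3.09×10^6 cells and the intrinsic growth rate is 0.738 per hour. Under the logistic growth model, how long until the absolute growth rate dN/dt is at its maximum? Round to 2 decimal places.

Logistic growth is fastest at N = K/2 = 1.545×10^6.
A = (K − N₀)/N₀ = 16.167. Set K/(1 + A·e^(−rt)) = K/2 → A·e^(−rt) = 1.
e^(−0.738t) = 1/16.167 = 0.0618557, so t = ln(16.167)/0.738 = 2.783/0.738 = 3.7709.

3.77 hours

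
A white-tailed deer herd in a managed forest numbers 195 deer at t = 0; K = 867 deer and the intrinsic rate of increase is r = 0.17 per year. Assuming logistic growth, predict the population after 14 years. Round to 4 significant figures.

657.3 deer

A = (K − N₀)/N₀ = (867 − 195)/195 = 3.4462.
N(t) = K/(1 + A·e^(−rt)) = 867/(1 + 3.4462×e^(−0.17×14)).
e^(−2.38) = 0.092551; denominator = 1 + 3.4462×0.092551 = 1.3189.
N = 867/1.3189 = 657.344.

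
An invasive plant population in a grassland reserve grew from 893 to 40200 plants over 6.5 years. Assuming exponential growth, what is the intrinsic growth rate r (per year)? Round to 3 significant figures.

From N(t) = N₀·e^(rt): e^(r·6.5) = 40200/893 = 45.017.
r·6.5 = ln(45.017) = 3.807, so r = 3.807/6.5 = 0.5857.

0.586 per year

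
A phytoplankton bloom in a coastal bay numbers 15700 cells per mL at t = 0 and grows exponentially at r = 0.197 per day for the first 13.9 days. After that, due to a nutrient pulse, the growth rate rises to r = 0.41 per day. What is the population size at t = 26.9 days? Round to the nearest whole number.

50109241 cells per mL

Phase 1: N(13.9) = 15700·e^(0.197×13.9) = 15700·e^2.738 = 242733.
Phase 2 runs for 26.9 − 13.9 = 13 days at r = 0.41.
N(26.9) = 242733·e^(0.41×13) = 242733·e^5.33 = 5.010924×10^7.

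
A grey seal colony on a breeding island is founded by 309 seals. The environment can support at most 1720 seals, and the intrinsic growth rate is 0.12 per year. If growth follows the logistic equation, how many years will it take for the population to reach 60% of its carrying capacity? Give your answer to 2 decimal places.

A = (K − N₀)/N₀ = (1720 − 309)/309 = 4.5663.
Solve 1720/(1 + 4.5663·e^(−0.12t)) = 1032: 1 + 4.5663·e^(−0.12t) = 1.6667, so e^(−0.12t) = 0.145996.
−0.12·t = ln(0.145996) = -1.9242, so t = 1.9242/0.12 = 16.035.

16.03 years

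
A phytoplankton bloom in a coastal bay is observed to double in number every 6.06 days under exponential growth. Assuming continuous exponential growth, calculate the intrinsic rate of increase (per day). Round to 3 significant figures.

0.114 per day

r = ln(2)/t_d = 0.6931/6.06 = 0.11438.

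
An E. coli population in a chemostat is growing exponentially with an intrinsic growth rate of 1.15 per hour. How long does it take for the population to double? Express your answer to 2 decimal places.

0.60 hours

Doubling time t_d = ln(2)/r = 0.6931/1.15 = 0.60274.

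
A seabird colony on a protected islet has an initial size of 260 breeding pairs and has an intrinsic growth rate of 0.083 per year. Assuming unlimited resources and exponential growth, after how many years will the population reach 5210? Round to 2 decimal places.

36.12 years

Set N₀·e^(rt) = 5210: e^(0.083·t) = 5210/260 = 20.038.
0.083·t = ln(20.038) = 2.9977, so t = 2.9977/0.083 = 36.116.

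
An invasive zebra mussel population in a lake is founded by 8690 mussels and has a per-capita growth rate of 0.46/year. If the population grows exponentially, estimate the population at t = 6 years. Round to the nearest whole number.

N(t) = N₀·e^(rt) = 8690 × e^(0.46×6) = 8690 × e^2.76.
e^2.76 ≈ 15.8, so N ≈ 8690 × 15.8 = 137301.

137301 mussels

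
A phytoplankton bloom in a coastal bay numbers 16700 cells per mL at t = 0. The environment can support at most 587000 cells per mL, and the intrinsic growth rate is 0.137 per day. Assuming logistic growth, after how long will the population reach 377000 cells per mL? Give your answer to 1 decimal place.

30.0 days

A = (K − N₀)/N₀ = (587000 − 16700)/16700 = 34.15.
Solve 587000/(1 + 34.15·e^(−0.137t)) = 377000: 1 + 34.15·e^(−0.137t) = 1.557, so e^(−0.137t) = 0.0163114.
−0.137·t = ln(0.0163114) = -4.1159, so t = 4.1159/0.137 = 30.043.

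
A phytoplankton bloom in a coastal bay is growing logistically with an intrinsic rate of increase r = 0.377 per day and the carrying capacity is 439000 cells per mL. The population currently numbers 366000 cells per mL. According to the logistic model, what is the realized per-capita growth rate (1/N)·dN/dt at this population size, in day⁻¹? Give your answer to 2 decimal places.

(1/N)·dN/dt = r(1 − N/K) = 0.377 × (1 − 366000/439000).
= 0.377 × 0.16629 = 0.06269.

0.06 per day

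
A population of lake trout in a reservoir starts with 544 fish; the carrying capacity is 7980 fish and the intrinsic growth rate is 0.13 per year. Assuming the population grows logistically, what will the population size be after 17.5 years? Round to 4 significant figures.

3318 fish

A = (K − N₀)/N₀ = (7980 − 544)/544 = 13.669.
N(t) = K/(1 + A·e^(−rt)) = 7980/(1 + 13.669×e^(−0.13×17.5)).
e^(−2.275) = 0.1028; denominator = 1 + 13.669×0.1028 = 2.4051.
N = 7980/2.4051 = 3317.89.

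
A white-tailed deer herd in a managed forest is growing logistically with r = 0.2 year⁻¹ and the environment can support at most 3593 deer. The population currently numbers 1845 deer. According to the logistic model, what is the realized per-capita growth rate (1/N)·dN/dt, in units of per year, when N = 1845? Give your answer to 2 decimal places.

(1/N)·dN/dt = r(1 − N/K) = 0.2 × (1 − 1845/3593).
= 0.2 × 0.4865 = 0.0973.

0.10 per year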